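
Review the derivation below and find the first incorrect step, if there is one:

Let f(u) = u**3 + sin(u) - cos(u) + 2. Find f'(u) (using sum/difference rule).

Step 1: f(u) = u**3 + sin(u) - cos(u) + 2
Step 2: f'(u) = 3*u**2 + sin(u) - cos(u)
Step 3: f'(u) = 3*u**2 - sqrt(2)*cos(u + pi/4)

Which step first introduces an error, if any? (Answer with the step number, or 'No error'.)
Step 2

Step 2 is incorrect due to a sign flip.
The step shows: 3*u**2 + sin(u) - cos(u)
The correct value should be: 3*u**2 + sin(u) + cos(u)

Explanation: The sign of one term was flipped: the term cos(u) was incorrectly written as -cos(u)
The later steps are derived from this incorrect expression, so the error originates in Step 2.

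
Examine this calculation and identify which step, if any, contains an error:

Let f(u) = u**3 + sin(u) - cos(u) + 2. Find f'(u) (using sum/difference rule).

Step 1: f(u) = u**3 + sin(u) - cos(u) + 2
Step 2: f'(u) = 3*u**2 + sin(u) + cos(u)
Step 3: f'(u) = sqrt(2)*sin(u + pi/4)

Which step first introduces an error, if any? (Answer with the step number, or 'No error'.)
Step 3

Step 3 is incorrect due to a dropped term.
The step shows: sqrt(2)*sin(u + pi/4)
The correct value should be: 3*u**2 + sqrt(2)*sin(u + pi/4)

Explanation: A term was dropped: the term 3*u**2 was incorrectly omitted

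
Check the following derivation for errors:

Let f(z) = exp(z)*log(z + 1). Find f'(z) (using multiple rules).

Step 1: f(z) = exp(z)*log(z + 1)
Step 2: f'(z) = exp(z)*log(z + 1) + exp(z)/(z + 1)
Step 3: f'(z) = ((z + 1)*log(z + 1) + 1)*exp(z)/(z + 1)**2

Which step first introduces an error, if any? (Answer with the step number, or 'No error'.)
Step 3

Step 3 is incorrect due to a wrong exponent.
The step shows: ((z + 1)*log(z + 1) + 1)*exp(z)/(z + 1)**2
The correct value should be: ((z + 1)*log(z + 1) + 1)*exp(z)/(z + 1)

Explanation: The exponent -1 on z + 1 was incorrectly written as -2: the term ((z + 1)*log(z + 1) + 1)*exp(z)/(z + 1) was incorrectly written as ((z + 1)*log(z + 1) + 1)*exp(z)/(z + 1)**2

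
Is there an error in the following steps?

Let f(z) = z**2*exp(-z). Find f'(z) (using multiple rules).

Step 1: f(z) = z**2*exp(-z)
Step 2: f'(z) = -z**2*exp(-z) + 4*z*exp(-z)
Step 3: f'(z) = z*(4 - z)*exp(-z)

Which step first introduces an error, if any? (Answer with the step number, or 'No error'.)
Step 2

Step 2 is incorrect due to a wrong coefficient.
The step shows: -z**2*exp(-z) + 4*z*exp(-z)
The correct value should be: -z**2*exp(-z) + 2*z*exp(-z)

Explanation: The coefficient 2 was incorrectly written as 4: the term 2*z*exp(-z) was incorrectly written as 4*z*exp(-z)
The later steps are derived from this incorrect expression, so the error originates in Step 2.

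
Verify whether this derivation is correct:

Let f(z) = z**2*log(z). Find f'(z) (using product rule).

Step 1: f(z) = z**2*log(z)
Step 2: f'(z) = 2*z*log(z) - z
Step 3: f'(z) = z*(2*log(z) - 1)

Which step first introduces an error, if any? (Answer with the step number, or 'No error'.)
Step 2

Step 2 is incorrect due to a sign flip.
The step shows: 2*z*log(z) - z
The correct value should be: 2*z*log(z) + z

Explanation: The sign of one term was flipped: the term z was incorrectly written as -z
The later steps are derived from this incorrect expression, so the error originates in Step 2.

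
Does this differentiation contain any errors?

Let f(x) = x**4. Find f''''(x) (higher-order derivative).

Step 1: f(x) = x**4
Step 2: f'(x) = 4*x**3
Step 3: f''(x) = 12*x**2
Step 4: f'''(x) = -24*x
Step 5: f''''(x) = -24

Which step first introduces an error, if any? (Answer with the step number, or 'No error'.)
Step 4

Step 4 is incorrect due to a sign flip.
The step shows: -24*x
The correct value should be: 24*x

Explanation: The sign of the whole expression was flipped: the term 24*x was incorrectly written as -24*x
The later steps are derived from this incorrect expression, so the error originates in Step 4.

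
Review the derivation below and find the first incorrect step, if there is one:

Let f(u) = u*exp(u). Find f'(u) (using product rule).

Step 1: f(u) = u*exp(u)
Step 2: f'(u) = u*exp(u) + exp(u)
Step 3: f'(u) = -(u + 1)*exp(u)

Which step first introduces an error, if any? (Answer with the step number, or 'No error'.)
Step 3

Step 3 is incorrect due to a sign flip.
The step shows: -(u + 1)*exp(u)
The correct value should be: (u + 1)*exp(u)

Explanation: The sign of the whole expression was flipped: the term (u + 1)*exp(u) was incorrectly written as -(u + 1)*exp(u)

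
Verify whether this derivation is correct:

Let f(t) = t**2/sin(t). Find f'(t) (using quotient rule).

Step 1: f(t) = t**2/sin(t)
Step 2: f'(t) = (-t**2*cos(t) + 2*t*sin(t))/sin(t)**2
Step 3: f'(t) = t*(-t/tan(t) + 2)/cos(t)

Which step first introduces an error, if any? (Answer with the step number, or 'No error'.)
Step 3

Step 3 is incorrect due to a wrong trig function.
The step shows: t*(-t/tan(t) + 2)/cos(t)
The correct value should be: t*(-t/tan(t) + 2)/sin(t)

Explanation: sin(t) was incorrectly written as cos(t): the term t*(-t/tan(t) + 2)/sin(t) was incorrectly written as t*(-t/tan(t) + 2)/cos(t)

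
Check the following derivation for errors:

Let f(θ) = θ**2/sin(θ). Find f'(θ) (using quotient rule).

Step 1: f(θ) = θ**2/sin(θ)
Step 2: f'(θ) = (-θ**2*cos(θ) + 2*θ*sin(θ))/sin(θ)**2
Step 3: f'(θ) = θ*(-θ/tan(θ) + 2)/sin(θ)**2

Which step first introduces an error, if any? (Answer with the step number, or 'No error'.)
Step 3

Step 3 is incorrect due to a wrong exponent.
The step shows: θ*(-θ/tan(θ) + 2)/sin(θ)**2
The correct value should be: θ*(-θ/tan(θ) + 2)/sin(θ)

Explanation: The exponent -1 on sin(θ) was incorrectly written as -2: the term θ*(-θ/tan(θ) + 2)/sin(θ) was incorrectly written as θ*(-θ/tan(θ) + 2)/sin(θ)**2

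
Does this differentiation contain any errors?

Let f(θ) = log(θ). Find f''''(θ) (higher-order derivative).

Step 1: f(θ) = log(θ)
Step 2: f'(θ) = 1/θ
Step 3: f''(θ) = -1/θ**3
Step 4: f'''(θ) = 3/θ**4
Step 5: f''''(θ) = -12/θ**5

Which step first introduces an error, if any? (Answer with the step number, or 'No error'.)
Step 3

Step 3 is incorrect due to a wrong exponent.
The step shows: -1/θ**3
The correct value should be: -1/θ**2

Explanation: The exponent -2 on θ was incorrectly written as -3: the term -1/θ**2 was incorrectly written as -1/θ**3
The later steps are derived from this incorrect expression, so the error originates in Step 3.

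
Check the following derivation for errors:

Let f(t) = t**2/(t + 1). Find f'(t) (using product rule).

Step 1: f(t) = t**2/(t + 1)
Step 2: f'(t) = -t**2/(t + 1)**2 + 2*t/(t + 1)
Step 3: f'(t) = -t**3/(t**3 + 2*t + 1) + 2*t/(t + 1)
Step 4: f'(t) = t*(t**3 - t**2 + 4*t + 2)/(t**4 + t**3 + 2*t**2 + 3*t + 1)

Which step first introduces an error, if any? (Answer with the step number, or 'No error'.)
Step 3

Step 3 is incorrect due to a wrong exponent.
The step shows: -t**3/(t**3 + 2*t + 1) + 2*t/(t + 1)
The correct value should be: -t**2/(t**2 + 2*t + 1) + 2*t/(t + 1)

Explanation: The exponent 2 on t was incorrectly written as 3: the term -t**2/(t**2 + 2*t + 1) was incorrectly written as -t**3/(t**3 + 2*t + 1)
The later steps are derived from this incorrect expression, so the error originates in Step 3.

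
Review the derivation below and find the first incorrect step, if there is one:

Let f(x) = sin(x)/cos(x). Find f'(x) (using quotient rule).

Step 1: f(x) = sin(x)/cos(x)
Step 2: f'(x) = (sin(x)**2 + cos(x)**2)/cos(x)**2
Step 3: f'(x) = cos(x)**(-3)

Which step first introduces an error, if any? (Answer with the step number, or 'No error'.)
Step 3

Step 3 is incorrect due to a wrong exponent.
The step shows: cos(x)**(-3)
The correct value should be: cos(x)**(-2)

Explanation: The exponent -2 on cos(x) was incorrectly written as -3: the term cos(x)**(-2) was incorrectly written as cos(x)**(-3)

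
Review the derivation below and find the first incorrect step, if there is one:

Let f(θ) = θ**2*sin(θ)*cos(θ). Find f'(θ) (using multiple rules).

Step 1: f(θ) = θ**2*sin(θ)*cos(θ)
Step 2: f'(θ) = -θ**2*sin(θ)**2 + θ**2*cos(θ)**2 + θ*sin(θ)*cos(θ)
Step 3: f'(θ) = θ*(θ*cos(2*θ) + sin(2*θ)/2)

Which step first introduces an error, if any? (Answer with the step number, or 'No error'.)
Step 2

Step 2 is incorrect due to a wrong coefficient.
The step shows: -θ**2*sin(θ)**2 + θ**2*cos(θ)**2 + θ*sin(θ)*cos(θ)
The correct value should be: -θ**2*sin(θ)**2 + θ**2*cos(θ)**2 + 2*θ*sin(θ)*cos(θ)

Explanation: The coefficient 2 was incorrectly written as 1: the term 2*θ*sin(θ)*cos(θ) was incorrectly written as θ*sin(θ)*cos(θ)
The later steps are derived from this incorrect expression, so the error originates in Step 2.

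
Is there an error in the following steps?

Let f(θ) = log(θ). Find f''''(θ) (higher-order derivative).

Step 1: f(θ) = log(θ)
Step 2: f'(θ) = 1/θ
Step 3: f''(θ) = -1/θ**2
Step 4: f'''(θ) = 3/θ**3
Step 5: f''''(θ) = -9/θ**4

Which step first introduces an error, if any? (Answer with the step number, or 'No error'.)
Step 4

Step 4 is incorrect due to a wrong coefficient.
The step shows: 3/θ**3
The correct value should be: 2/θ**3

Explanation: The coefficient 2 was incorrectly written as 3: the term 2/θ**3 was incorrectly written as 3/θ**3
The later steps are derived from this incorrect expression, so the error originates in Step 4.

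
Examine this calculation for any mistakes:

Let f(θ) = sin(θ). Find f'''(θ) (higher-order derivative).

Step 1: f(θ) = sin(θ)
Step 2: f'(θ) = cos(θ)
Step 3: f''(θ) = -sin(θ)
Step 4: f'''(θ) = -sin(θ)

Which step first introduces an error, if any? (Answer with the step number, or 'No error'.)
Step 4

Step 4 is incorrect due to a wrong trig function.
The step shows: -sin(θ)
The correct value should be: -cos(θ)

Explanation: cos(θ) was incorrectly written as sin(θ): the term -cos(θ) was incorrectly written as -sin(θ)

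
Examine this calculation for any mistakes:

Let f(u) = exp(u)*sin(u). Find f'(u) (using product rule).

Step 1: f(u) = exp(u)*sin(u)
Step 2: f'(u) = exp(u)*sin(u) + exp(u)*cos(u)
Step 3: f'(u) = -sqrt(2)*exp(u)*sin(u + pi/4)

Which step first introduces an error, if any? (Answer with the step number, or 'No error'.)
Step 3

Step 3 is incorrect due to a sign flip.
The step shows: -sqrt(2)*exp(u)*sin(u + pi/4)
The correct value should be: sqrt(2)*exp(u)*sin(u + pi/4)

Explanation: The sign of the whole expression was flipped: the term sqrt(2)*exp(u)*sin(u + pi/4) was incorrectly written as -sqrt(2)*exp(u)*sin(u + pi/4)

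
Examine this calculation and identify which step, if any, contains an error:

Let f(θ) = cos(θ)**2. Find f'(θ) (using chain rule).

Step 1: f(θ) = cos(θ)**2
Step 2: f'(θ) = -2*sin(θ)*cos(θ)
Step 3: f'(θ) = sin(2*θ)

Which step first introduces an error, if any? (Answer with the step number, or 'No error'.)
Step 3

Step 3 is incorrect due to a sign flip.
The step shows: sin(2*θ)
The correct value should be: -sin(2*θ)

Explanation: The sign of the whole expression was flipped: the term -sin(2*θ) was incorrectly written as sin(2*θ)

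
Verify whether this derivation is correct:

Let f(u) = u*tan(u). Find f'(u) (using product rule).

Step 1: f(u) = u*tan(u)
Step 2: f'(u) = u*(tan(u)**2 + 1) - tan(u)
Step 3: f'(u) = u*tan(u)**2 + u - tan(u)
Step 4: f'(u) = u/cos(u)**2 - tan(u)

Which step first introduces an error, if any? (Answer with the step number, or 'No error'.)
Step 2

Step 2 is incorrect due to a sign flip.
The step shows: u*(tan(u)**2 + 1) - tan(u)
The correct value should be: u*(tan(u)**2 + 1) + tan(u)

Explanation: The sign of one term was flipped: the term tan(u) was incorrectly written as -tan(u)
The later steps are derived from this incorrect expression, so the error originates in Step 2.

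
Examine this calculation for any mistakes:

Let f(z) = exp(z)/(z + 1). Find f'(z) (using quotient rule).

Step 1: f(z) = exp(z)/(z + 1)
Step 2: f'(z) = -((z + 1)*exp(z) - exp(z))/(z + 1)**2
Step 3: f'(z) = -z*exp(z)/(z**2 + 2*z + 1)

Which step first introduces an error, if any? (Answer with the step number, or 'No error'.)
Step 2

Step 2 is incorrect due to a sign flip.
The step shows: -((z + 1)*exp(z) - exp(z))/(z + 1)**2
The correct value should be: ((z + 1)*exp(z) - exp(z))/(z + 1)**2

Explanation: The sign of the whole expression was flipped: the term ((z + 1)*exp(z) - exp(z))/(z + 1)**2 was incorrectly written as -((z + 1)*exp(z) - exp(z))/(z + 1)**2
The later steps are derived from this incorrect expression, so the error originates in Step 2.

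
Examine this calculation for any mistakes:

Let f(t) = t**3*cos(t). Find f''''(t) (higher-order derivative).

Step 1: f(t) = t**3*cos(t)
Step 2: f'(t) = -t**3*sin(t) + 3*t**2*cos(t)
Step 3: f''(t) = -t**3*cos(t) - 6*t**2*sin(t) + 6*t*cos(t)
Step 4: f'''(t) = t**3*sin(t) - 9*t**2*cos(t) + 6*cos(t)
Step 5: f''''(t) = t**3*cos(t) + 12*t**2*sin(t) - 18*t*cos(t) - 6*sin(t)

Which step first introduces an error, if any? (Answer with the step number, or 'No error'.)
Step 4

Step 4 is incorrect due to a dropped term.
The step shows: t**3*sin(t) - 9*t**2*cos(t) + 6*cos(t)
The correct value should be: t**3*sin(t) - 9*t**2*cos(t) - 18*t*sin(t) + 6*cos(t)

Explanation: A term was dropped: the term -18*t*sin(t) was incorrectly omitted
The later steps are derived from this incorrect expression, so the error originates in Step 4.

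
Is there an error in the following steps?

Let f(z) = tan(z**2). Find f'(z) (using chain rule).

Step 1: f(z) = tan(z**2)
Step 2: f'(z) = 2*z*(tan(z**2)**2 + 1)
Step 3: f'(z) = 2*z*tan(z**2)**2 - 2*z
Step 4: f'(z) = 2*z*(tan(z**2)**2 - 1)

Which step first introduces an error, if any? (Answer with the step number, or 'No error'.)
Step 3

Step 3 is incorrect due to a sign flip.
The step shows: 2*z*tan(z**2)**2 - 2*z
The correct value should be: 2*z*tan(z**2)**2 + 2*z

Explanation: The sign of one term was flipped: the term 2*z was incorrectly written as -2*z
The later steps are derived from this incorrect expression, so the error originates in Step 3.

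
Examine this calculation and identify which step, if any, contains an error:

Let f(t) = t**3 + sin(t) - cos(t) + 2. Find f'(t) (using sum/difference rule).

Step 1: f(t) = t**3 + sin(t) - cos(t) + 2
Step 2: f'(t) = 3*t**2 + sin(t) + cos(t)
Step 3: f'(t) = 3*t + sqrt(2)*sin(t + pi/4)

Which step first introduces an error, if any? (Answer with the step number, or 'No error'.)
Step 3

Step 3 is incorrect due to a wrong exponent.
The step shows: 3*t + sqrt(2)*sin(t + pi/4)
The correct value should be: 3*t**2 + sqrt(2)*sin(t + pi/4)

Explanation: The exponent 2 on t was incorrectly written as 1: the term 3*t**2 was incorrectly written as 3*t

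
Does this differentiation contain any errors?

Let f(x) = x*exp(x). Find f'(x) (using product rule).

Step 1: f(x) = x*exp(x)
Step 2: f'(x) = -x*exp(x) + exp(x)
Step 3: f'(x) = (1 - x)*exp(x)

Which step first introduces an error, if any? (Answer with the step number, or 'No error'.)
Step 2

Step 2 is incorrect due to a sign flip.
The step shows: -x*exp(x) + exp(x)
The correct value should be: x*exp(x) + exp(x)

Explanation: The sign of one term was flipped: the term x*exp(x) was incorrectly written as -x*exp(x)
The later steps are derived from this incorrect expression, so the error originates in Step 2.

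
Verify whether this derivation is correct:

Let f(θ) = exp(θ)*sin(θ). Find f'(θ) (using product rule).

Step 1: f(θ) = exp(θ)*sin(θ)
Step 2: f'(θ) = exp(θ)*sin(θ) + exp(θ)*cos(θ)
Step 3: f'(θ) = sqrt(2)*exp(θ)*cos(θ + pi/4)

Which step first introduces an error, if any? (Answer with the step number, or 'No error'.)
Step 3

Step 3 is incorrect due to a wrong trig function.
The step shows: sqrt(2)*exp(θ)*cos(θ + pi/4)
The correct value should be: sqrt(2)*exp(θ)*sin(θ + pi/4)

Explanation: sin(θ + pi/4) was incorrectly written as cos(θ + pi/4): the term sqrt(2)*exp(θ)*sin(θ + pi/4) was incorrectly written as sqrt(2)*exp(θ)*cos(θ + pi/4)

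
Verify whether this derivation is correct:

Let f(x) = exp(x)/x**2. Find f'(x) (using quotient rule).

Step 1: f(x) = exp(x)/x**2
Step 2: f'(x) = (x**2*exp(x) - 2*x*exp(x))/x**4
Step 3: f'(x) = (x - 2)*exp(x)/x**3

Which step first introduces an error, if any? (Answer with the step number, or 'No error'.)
No error

All steps in this derivation are correct.
The final answer f'(x) = (x - 2)*exp(x)/x**3 is valid.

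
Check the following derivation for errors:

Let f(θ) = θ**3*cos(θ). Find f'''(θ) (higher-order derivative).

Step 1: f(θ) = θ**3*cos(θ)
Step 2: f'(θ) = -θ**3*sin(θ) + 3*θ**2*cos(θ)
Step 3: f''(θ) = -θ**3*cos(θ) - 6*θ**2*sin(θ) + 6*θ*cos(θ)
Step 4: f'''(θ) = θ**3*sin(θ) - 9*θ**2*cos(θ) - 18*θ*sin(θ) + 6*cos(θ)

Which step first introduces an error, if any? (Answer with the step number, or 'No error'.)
No error

All steps in this derivation are correct.
The final answer f'''(θ) = θ**3*sin(θ) - 9*θ**2*cos(θ) - 18*θ*sin(θ) + 6*cos(θ) is valid.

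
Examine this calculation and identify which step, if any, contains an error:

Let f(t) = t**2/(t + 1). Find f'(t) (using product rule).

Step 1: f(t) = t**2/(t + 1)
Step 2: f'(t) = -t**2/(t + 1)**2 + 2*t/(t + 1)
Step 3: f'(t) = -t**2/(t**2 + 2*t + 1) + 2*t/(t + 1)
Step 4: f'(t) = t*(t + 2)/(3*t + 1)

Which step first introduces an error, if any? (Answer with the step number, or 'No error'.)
Step 4

Step 4 is incorrect due to a wrong exponent.
The step shows: t*(t + 2)/(3*t + 1)
The correct value should be: t*(t + 2)/(t**2 + 2*t + 1)

Explanation: The exponent 2 on t was incorrectly written as 1: the term t*(t + 2)/(t**2 + 2*t + 1) was incorrectly written as t*(t + 2)/(3*t + 1)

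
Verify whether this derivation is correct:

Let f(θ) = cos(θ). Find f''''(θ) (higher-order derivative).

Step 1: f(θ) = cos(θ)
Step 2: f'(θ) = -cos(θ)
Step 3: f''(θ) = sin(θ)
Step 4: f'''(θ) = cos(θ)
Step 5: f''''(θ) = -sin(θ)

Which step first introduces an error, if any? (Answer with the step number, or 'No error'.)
Step 2

Step 2 is incorrect due to a wrong trig function.
The step shows: -cos(θ)
The correct value should be: -sin(θ)

Explanation: sin(θ) was incorrectly written as cos(θ): the term -sin(θ) was incorrectly written as -cos(θ)
The later steps are derived from this incorrect expression, so the error originates in Step 2.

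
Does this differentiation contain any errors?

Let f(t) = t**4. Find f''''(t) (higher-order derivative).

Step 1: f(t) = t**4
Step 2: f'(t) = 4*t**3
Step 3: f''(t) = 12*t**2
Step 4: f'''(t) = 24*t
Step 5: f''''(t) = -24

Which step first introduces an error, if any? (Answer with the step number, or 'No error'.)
Step 5

Step 5 is incorrect due to a sign flip.
The step shows: -24
The correct value should be: 24

Explanation: The sign of the whole expression was flipped: the term 24 was incorrectly written as -24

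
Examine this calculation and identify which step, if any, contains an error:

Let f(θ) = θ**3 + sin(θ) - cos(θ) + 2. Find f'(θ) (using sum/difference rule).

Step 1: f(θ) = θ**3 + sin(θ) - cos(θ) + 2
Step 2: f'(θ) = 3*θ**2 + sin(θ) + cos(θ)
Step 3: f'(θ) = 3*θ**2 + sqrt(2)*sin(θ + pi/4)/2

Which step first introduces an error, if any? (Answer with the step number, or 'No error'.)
Step 3

Step 3 is incorrect due to a wrong exponent.
The step shows: 3*θ**2 + sqrt(2)*sin(θ + pi/4)/2
The correct value should be: 3*θ**2 + sqrt(2)*sin(θ + pi/4)

Explanation: The exponent 1/2 on 2 was incorrectly written as -1/2: the term sqrt(2)*sin(θ + pi/4) was incorrectly written as sqrt(2)*sin(θ + pi/4)/2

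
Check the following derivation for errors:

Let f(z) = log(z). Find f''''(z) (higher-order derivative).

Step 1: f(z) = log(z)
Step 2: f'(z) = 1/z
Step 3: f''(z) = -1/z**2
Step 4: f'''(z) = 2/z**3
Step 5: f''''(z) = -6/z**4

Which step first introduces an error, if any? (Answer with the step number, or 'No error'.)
No error

All steps in this derivation are correct.
The final answer f''''(z) = -6/z**4 is valid.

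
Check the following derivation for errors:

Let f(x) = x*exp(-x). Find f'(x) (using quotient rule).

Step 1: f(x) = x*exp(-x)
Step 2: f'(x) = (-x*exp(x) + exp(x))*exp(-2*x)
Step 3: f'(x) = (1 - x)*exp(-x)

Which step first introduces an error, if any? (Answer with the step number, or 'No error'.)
No error

All steps in this derivation are correct.
The final answer f'(x) = (1 - x)*exp(-x) is valid.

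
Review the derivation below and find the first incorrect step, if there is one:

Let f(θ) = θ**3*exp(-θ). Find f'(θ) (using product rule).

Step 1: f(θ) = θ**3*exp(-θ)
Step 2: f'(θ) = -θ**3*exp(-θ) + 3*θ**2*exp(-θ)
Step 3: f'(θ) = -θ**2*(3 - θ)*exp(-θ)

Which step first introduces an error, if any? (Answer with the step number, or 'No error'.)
Step 3

Step 3 is incorrect due to a sign flip.
The step shows: -θ**2*(3 - θ)*exp(-θ)
The correct value should be: θ**2*(3 - θ)*exp(-θ)

Explanation: The sign of the whole expression was flipped: the term θ**2*(3 - θ)*exp(-θ) was incorrectly written as -θ**2*(3 - θ)*exp(-θ)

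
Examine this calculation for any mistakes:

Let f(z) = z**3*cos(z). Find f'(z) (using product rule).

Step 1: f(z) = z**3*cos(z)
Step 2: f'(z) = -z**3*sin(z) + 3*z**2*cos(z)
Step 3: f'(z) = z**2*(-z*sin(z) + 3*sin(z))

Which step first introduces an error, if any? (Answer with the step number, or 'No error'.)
Step 3

Step 3 is incorrect due to a wrong trig function.
The step shows: z**2*(-z*sin(z) + 3*sin(z))
The correct value should be: z**2*(-z*sin(z) + 3*cos(z))

Explanation: cos(z) was incorrectly written as sin(z): the term z**2*(-z*sin(z) + 3*cos(z)) was incorrectly written as z**2*(-z*sin(z) + 3*sin(z))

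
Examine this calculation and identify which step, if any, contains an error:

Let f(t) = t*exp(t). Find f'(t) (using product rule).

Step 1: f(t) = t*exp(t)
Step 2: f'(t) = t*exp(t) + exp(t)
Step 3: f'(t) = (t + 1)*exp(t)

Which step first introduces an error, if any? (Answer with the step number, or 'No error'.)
No error

All steps in this derivation are correct.
The final answer f'(t) = (t + 1)*exp(t) is valid.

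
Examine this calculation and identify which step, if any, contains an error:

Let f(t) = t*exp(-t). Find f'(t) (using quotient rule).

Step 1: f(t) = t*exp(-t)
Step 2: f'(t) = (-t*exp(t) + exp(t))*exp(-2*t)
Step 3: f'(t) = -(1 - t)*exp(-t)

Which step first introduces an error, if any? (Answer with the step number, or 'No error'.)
Step 3

Step 3 is incorrect due to a sign flip.
The step shows: -(1 - t)*exp(-t)
The correct value should be: (1 - t)*exp(-t)

Explanation: The sign of the whole expression was flipped: the term (1 - t)*exp(-t) was incorrectly written as -(1 - t)*exp(-t)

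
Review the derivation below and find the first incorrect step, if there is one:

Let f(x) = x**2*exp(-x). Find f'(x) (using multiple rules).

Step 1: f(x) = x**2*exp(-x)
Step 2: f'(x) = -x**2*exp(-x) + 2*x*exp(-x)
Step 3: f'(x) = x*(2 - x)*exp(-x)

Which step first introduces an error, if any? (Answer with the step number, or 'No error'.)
No error

All steps in this derivation are correct.
The final answer f'(x) = x*(2 - x)*exp(-x) is valid.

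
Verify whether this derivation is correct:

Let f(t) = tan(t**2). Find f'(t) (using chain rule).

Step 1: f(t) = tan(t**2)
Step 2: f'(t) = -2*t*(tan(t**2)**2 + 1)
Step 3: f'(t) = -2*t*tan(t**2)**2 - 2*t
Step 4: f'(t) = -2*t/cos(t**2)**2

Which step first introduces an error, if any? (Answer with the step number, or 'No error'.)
Step 2

Step 2 is incorrect due to a sign flip.
The step shows: -2*t*(tan(t**2)**2 + 1)
The correct value should be: 2*t*(tan(t**2)**2 + 1)

Explanation: The sign of the whole expression was flipped: the term 2*t*(tan(t**2)**2 + 1) was incorrectly written as -2*t*(tan(t**2)**2 + 1)
The later steps are derived from this incorrect expression, so the error originates in Step 2.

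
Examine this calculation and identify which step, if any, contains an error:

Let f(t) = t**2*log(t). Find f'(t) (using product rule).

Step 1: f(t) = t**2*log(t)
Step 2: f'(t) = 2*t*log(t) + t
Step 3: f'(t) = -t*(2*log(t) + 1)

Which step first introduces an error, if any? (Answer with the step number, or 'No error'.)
Step 3

Step 3 is incorrect due to a sign flip.
The step shows: -t*(2*log(t) + 1)
The correct value should be: t*(2*log(t) + 1)

Explanation: The sign of the whole expression was flipped: the term t*(2*log(t) + 1) was incorrectly written as -t*(2*log(t) + 1)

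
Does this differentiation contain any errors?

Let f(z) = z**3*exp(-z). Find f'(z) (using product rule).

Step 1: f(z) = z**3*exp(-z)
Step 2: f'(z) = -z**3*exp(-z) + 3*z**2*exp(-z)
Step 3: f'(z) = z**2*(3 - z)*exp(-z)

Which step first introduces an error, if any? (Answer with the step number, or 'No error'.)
No error

All steps in this derivation are correct.
The final answer f'(z) = z**2*(3 - z)*exp(-z) is valid.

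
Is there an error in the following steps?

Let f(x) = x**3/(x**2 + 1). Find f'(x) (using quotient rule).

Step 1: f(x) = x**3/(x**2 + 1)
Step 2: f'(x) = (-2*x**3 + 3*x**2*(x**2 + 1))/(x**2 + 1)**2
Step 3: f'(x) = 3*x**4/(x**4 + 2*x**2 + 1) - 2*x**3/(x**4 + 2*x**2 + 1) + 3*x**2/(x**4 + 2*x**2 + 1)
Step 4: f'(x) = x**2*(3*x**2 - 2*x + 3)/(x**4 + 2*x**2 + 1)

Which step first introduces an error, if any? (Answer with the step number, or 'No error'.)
Step 2

Step 2 is incorrect due to a wrong exponent.
The step shows: (-2*x**3 + 3*x**2*(x**2 + 1))/(x**2 + 1)**2
The correct value should be: (-2*x**4 + 3*x**2*(x**2 + 1))/(x**2 + 1)**2

Explanation: The exponent 4 on x was incorrectly written as 3: the term (-2*x**4 + 3*x**2*(x**2 + 1))/(x**2 + 1)**2 was incorrectly written as (-2*x**3 + 3*x**2*(x**2 + 1))/(x**2 + 1)**2
The later steps are derived from this incorrect expression, so the error originates in Step 2.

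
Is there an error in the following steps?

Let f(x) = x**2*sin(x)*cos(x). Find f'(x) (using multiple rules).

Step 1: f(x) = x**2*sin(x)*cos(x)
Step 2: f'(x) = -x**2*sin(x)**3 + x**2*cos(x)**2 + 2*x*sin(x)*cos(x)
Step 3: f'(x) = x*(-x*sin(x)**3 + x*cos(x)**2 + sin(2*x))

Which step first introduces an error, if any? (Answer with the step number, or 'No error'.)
Step 2

Step 2 is incorrect due to a wrong exponent.
The step shows: -x**2*sin(x)**3 + x**2*cos(x)**2 + 2*x*sin(x)*cos(x)
The correct value should be: -x**2*sin(x)**2 + x**2*cos(x)**2 + 2*x*sin(x)*cos(x)

Explanation: The exponent 2 on sin(x) was incorrectly written as 3: the term -x**2*sin(x)**2 was incorrectly written as -x**2*sin(x)**3
The later steps are derived from this incorrect expression, so the error originates in Step 2.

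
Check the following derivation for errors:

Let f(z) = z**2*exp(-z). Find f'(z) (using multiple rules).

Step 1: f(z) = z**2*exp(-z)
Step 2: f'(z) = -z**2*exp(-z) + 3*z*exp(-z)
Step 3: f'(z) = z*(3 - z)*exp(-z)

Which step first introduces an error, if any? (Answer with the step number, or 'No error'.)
Step 2

Step 2 is incorrect due to a wrong coefficient.
The step shows: -z**2*exp(-z) + 3*z*exp(-z)
The correct value should be: -z**2*exp(-z) + 2*z*exp(-z)

Explanation: The coefficient 2 was incorrectly written as 3: the term 2*z*exp(-z) was incorrectly written as 3*z*exp(-z)
The later steps are derived from this incorrect expression, so the error originates in Step 2.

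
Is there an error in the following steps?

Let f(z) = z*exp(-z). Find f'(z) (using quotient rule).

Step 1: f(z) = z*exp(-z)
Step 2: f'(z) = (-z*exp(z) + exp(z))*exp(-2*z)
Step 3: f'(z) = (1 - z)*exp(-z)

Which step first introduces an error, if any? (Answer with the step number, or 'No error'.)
No error

All steps in this derivation are correct.
The final answer f'(z) = (1 - z)*exp(-z) is valid.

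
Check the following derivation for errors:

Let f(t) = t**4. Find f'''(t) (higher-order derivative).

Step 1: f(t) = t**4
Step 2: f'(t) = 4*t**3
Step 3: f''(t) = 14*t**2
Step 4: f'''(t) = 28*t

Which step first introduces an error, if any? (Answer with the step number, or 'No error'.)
Step 3

Step 3 is incorrect due to a wrong coefficient.
The step shows: 14*t**2
The correct value should be: 12*t**2

Explanation: The coefficient 12 was incorrectly written as 14: the term 12*t**2 was incorrectly written as 14*t**2
The later steps are derived from this incorrect expression, so the error originates in Step 3.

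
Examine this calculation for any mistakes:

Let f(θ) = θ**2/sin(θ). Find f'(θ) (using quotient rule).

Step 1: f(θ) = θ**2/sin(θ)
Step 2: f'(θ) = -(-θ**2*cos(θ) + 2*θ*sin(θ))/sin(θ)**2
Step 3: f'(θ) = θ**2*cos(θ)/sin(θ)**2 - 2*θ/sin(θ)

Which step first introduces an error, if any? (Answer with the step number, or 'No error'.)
Step 2

Step 2 is incorrect due to a sign flip.
The step shows: -(-θ**2*cos(θ) + 2*θ*sin(θ))/sin(θ)**2
The correct value should be: (-θ**2*cos(θ) + 2*θ*sin(θ))/sin(θ)**2

Explanation: The sign of the whole expression was flipped: the term (-θ**2*cos(θ) + 2*θ*sin(θ))/sin(θ)**2 was incorrectly written as -(-θ**2*cos(θ) + 2*θ*sin(θ))/sin(θ)**2
The later steps are derived from this incorrect expression, so the error originates in Step 2.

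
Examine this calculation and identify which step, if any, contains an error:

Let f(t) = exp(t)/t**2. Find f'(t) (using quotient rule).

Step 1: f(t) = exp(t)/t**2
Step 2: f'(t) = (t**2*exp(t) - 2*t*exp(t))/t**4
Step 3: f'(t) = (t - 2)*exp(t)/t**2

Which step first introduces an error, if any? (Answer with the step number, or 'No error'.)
Step 3

Step 3 is incorrect due to a wrong exponent.
The step shows: (t - 2)*exp(t)/t**2
The correct value should be: (t - 2)*exp(t)/t**3

Explanation: The exponent -3 on t was incorrectly written as -2: the term (t - 2)*exp(t)/t**3 was incorrectly written as (t - 2)*exp(t)/t**2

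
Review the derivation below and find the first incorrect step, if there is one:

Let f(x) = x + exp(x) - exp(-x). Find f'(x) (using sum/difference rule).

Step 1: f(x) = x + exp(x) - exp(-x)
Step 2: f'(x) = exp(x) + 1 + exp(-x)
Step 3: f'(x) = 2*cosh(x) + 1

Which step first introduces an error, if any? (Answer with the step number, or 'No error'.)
No error

All steps in this derivation are correct.
The final answer f'(x) = 2*cosh(x) + 1 is valid.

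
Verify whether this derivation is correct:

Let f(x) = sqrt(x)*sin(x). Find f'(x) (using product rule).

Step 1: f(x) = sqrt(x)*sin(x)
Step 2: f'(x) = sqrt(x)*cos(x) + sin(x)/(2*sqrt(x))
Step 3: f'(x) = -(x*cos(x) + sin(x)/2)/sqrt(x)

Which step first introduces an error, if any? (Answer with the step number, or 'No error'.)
Step 3

Step 3 is incorrect due to a sign flip.
The step shows: -(x*cos(x) + sin(x)/2)/sqrt(x)
The correct value should be: (x*cos(x) + sin(x)/2)/sqrt(x)

Explanation: The sign of the whole expression was flipped: the term (x*cos(x) + sin(x)/2)/sqrt(x) was incorrectly written as -(x*cos(x) + sin(x)/2)/sqrt(x)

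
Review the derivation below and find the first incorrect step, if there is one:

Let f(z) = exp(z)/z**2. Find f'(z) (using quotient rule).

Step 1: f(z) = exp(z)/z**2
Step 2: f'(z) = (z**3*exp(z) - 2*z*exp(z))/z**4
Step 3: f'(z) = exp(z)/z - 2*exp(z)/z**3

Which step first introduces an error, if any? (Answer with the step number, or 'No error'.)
Step 2

Step 2 is incorrect due to a wrong exponent.
The step shows: (z**3*exp(z) - 2*z*exp(z))/z**4
The correct value should be: (z**2*exp(z) - 2*z*exp(z))/z**4

Explanation: The exponent 2 on z was incorrectly written as 3: the term (z**2*exp(z) - 2*z*exp(z))/z**4 was incorrectly written as (z**3*exp(z) - 2*z*exp(z))/z**4
The later steps are derived from this incorrect expression, so the error originates in Step 2.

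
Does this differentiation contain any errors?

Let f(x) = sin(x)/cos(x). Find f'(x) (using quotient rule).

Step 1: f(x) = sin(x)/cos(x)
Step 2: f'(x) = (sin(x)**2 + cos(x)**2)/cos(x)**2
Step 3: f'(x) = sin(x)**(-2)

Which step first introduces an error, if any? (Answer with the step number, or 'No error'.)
Step 3

Step 3 is incorrect due to a wrong trig function.
The step shows: sin(x)**(-2)
The correct value should be: cos(x)**(-2)

Explanation: cos(x) was incorrectly written as sin(x): the term cos(x)**(-2) was incorrectly written as sin(x)**(-2)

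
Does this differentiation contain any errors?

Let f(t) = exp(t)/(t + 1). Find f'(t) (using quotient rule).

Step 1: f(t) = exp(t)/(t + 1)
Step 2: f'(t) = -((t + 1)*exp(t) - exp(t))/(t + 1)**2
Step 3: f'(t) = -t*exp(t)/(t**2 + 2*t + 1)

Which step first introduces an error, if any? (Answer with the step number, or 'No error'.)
Step 2

Step 2 is incorrect due to a sign flip.
The step shows: -((t + 1)*exp(t) - exp(t))/(t + 1)**2
The correct value should be: ((t + 1)*exp(t) - exp(t))/(t + 1)**2

Explanation: The sign of the whole expression was flipped: the term ((t + 1)*exp(t) - exp(t))/(t + 1)**2 was incorrectly written as -((t + 1)*exp(t) - exp(t))/(t + 1)**2
The later steps are derived from this incorrect expression, so the error originates in Step 2.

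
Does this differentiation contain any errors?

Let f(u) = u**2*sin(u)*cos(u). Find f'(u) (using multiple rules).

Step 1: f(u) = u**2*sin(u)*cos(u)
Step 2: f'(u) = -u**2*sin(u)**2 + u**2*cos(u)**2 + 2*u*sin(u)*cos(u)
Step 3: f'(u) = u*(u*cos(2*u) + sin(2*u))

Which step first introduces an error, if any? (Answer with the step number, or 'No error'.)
No error

All steps in this derivation are correct.
The final answer f'(u) = u*(u*cos(2*u) + sin(2*u)) is valid.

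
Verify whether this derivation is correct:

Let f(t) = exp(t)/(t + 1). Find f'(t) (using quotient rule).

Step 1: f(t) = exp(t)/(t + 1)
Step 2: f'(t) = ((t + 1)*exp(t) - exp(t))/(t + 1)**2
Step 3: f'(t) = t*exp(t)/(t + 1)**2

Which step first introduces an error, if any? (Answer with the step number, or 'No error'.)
No error

All steps in this derivation are correct.
The final answer f'(t) = t*exp(t)/(t + 1)**2 is valid.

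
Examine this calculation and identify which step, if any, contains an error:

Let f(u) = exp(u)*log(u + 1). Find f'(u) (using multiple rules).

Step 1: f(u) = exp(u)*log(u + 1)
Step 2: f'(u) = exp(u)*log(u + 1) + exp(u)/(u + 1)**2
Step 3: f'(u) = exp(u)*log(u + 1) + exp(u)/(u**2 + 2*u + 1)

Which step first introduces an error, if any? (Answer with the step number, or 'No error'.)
Step 2

Step 2 is incorrect due to a wrong exponent.
The step shows: exp(u)*log(u + 1) + exp(u)/(u + 1)**2
The correct value should be: exp(u)*log(u + 1) + exp(u)/(u + 1)

Explanation: The exponent -1 on u + 1 was incorrectly written as -2: the term exp(u)/(u + 1) was incorrectly written as exp(u)/(u + 1)**2
The later steps are derived from this incorrect expression, so the error originates in Step 2.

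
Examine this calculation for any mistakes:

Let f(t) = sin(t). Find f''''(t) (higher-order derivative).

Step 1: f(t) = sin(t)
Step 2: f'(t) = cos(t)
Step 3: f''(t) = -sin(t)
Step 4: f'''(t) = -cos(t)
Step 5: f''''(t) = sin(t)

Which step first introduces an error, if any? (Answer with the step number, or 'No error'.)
No error

All steps in this derivation are correct.
The final answer f''''(t) = sin(t) is valid.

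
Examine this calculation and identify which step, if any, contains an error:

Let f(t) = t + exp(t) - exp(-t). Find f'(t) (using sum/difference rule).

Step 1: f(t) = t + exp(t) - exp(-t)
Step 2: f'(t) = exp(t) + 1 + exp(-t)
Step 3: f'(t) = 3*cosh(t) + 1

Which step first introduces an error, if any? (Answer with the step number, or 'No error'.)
Step 3

Step 3 is incorrect due to a wrong coefficient.
The step shows: 3*cosh(t) + 1
The correct value should be: 2*cosh(t) + 1

Explanation: The coefficient 2 was incorrectly written as 3: the term 2*cosh(t) was incorrectly written as 3*cosh(t)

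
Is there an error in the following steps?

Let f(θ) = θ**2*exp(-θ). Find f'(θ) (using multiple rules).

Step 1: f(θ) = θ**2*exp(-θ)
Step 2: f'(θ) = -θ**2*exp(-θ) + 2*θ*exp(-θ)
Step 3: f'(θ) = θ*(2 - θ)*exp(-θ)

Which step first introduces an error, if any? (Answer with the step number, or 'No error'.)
No error

All steps in this derivation are correct.
The final answer f'(θ) = θ*(2 - θ)*exp(-θ) is valid.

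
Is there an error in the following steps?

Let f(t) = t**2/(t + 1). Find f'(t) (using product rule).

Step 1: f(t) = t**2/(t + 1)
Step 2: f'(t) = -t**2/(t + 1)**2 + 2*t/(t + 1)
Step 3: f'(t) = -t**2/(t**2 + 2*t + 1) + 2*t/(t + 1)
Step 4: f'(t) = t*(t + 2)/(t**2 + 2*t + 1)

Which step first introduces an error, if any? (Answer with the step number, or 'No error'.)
No error

All steps in this derivation are correct.
The final answer f'(t) = t*(t + 2)/(t**2 + 2*t + 1) is valid.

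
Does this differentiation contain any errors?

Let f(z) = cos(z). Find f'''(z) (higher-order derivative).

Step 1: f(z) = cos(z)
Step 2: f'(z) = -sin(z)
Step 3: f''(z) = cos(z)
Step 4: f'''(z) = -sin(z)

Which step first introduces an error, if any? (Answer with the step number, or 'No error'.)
Step 3

Step 3 is incorrect due to a sign flip.
The step shows: cos(z)
The correct value should be: -cos(z)

Explanation: The sign of the whole expression was flipped: the term -cos(z) was incorrectly written as cos(z)
The later steps are derived from this incorrect expression, so the error originates in Step 3.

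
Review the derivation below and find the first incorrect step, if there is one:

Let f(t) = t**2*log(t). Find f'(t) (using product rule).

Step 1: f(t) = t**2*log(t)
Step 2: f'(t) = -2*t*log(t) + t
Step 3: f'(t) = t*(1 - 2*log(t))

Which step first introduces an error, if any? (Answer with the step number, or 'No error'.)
Step 2

Step 2 is incorrect due to a sign flip.
The step shows: -2*t*log(t) + t
The correct value should be: 2*t*log(t) + t

Explanation: The sign of one term was flipped: the term 2*t*log(t) was incorrectly written as -2*t*log(t)
The later steps are derived from this incorrect expression, so the error originates in Step 2.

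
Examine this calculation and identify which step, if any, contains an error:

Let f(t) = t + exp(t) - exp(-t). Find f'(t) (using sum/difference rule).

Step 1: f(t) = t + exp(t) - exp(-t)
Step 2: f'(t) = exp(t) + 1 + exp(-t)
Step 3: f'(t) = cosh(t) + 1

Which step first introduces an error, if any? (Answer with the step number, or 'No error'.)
Step 3

Step 3 is incorrect due to a wrong coefficient.
The step shows: cosh(t) + 1
The correct value should be: 2*cosh(t) + 1

Explanation: The coefficient 2 was incorrectly written as 1: the term 2*cosh(t) was incorrectly written as cosh(t)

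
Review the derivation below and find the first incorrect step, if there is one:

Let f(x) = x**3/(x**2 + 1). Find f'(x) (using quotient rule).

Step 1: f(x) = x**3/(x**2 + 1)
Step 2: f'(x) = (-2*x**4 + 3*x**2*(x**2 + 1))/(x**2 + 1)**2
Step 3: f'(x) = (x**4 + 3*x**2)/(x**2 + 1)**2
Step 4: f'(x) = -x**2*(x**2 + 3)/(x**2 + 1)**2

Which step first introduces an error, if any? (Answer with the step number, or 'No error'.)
Step 4

Step 4 is incorrect due to a sign flip.
The step shows: -x**2*(x**2 + 3)/(x**2 + 1)**2
The correct value should be: x**2*(x**2 + 3)/(x**2 + 1)**2

Explanation: The sign of the whole expression was flipped: the term x**2*(x**2 + 3)/(x**2 + 1)**2 was incorrectly written as -x**2*(x**2 + 3)/(x**2 + 1)**2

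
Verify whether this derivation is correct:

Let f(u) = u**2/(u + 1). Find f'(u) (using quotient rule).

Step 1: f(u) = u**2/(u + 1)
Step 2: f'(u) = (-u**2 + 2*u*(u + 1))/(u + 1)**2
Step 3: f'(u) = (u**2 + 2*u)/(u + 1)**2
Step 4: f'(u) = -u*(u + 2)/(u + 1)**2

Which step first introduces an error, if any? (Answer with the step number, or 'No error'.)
Step 4

Step 4 is incorrect due to a sign flip.
The step shows: -u*(u + 2)/(u + 1)**2
The correct value should be: u*(u + 2)/(u + 1)**2

Explanation: The sign of the whole expression was flipped: the term u*(u + 2)/(u + 1)**2 was incorrectly written as -u*(u + 2)/(u + 1)**2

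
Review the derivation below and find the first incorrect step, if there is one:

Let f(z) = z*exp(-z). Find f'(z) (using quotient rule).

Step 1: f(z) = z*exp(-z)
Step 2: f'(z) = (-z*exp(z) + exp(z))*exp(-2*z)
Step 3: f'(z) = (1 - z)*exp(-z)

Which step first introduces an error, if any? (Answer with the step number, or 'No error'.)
No error

All steps in this derivation are correct.
The final answer f'(z) = (1 - z)*exp(-z) is valid.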